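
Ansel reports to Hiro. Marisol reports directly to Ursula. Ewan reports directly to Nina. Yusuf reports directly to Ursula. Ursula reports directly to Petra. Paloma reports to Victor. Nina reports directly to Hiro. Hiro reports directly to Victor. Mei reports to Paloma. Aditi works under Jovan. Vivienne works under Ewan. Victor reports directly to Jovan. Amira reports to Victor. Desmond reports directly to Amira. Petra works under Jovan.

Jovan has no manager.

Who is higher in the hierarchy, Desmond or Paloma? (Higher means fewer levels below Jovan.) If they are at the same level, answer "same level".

Desmond is 3 levels below Jovan; Paloma is 2. Paloma is higher.

Paloma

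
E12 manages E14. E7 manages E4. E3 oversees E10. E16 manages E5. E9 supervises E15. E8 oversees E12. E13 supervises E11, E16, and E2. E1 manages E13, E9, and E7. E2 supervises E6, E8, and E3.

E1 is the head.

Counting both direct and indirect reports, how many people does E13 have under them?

E13 directly manages E16, E11, E2. Under E16: E5 (1). E11 has no reports. Under E2: E3, E10, E8, E12, E14, E6 (6). So E13's organization is 3 direct reports plus everyone under them: 2 + 1 + 7 = 10.

10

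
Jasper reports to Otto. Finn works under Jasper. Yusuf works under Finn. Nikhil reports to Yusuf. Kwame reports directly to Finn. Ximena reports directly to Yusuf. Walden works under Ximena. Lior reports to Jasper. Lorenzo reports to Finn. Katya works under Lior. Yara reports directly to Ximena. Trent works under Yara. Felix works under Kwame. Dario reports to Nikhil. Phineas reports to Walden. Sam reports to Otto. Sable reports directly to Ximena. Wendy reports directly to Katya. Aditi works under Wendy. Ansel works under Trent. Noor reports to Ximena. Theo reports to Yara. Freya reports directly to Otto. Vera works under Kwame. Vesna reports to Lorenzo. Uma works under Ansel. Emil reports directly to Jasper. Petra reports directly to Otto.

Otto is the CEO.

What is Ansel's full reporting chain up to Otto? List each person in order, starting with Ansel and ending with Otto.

Ansel reports to Trent. Trent reports to Yara. Yara reports to Ximena. Ximena reports to Yusuf. Yusuf reports to Finn. Finn reports to Jasper. Jasper reports to Otto. Otto is at the top.

Ansel -> Trent -> Yara -> Ximena -> Yusuf -> Finn -> Jasper -> Otto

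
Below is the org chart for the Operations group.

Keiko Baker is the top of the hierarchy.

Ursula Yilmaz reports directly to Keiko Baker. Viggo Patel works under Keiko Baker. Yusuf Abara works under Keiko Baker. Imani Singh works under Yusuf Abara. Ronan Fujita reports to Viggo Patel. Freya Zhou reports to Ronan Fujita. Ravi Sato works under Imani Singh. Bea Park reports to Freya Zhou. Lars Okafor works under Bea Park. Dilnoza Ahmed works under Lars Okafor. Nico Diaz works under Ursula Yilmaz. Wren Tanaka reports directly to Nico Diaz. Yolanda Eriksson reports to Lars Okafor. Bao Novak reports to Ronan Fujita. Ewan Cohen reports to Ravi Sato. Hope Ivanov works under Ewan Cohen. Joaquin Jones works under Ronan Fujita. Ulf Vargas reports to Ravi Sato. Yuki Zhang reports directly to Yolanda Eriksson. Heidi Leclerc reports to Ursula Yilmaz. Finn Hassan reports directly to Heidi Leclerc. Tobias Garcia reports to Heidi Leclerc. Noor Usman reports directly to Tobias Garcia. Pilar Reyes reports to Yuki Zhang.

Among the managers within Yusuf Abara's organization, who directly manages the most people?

Direct-report counts within Yusuf Abara's organization: Yusuf Abara has 1; Imani Singh has 1; Ravi Sato has 2; Ewan Cohen has 1. The largest is 2, held by Ravi Sato.

Ravi Sato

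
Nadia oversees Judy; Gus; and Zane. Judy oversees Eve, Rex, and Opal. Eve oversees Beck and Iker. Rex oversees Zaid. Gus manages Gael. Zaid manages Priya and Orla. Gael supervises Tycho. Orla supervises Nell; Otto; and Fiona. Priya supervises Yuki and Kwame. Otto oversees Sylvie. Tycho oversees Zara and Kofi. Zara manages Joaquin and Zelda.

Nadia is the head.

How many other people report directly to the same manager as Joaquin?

Joaquin reports to Zara. Zara's other direct reports are Zelda — 1 peer.

1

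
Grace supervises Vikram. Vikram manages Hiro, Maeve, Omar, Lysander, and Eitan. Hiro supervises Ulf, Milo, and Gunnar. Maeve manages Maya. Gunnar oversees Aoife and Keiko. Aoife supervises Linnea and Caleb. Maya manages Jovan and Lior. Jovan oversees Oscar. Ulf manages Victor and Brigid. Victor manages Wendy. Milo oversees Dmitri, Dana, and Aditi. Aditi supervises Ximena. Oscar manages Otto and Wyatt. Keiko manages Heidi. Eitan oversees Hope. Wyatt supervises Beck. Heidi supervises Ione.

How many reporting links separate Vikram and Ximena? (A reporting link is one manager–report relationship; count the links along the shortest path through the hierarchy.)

Ximena is in Vikram's organization: the chain from Ximena up to Vikram is Ximena → Aditi → Milo → Hiro → Vikram, which is 4 links.

4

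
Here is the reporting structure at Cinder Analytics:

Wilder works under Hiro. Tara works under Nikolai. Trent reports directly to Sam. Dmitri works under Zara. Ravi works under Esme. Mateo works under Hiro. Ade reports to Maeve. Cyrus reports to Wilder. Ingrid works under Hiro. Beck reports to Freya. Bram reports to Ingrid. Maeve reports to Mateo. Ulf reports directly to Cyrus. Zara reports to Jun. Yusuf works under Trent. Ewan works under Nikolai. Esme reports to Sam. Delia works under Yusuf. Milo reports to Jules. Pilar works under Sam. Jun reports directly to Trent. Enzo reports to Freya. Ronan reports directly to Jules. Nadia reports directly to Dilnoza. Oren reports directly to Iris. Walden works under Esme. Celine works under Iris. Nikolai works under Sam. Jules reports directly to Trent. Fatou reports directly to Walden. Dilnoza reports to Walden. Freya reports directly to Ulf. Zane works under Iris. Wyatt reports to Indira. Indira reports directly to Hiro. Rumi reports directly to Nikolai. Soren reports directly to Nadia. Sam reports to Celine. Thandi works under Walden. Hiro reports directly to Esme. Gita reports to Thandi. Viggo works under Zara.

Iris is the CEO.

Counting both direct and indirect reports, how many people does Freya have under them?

2

Freya directly manages Enzo, Beck. Enzo has no reports. Beck has no reports. So Freya's organization is 2 direct reports plus everyone under them: 1 + 1 = 2.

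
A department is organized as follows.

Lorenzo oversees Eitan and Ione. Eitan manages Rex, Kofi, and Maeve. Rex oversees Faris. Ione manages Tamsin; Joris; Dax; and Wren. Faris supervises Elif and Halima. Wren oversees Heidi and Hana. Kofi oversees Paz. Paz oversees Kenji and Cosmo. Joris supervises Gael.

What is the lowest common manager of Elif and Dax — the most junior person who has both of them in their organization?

Elif's chain of managers is Faris, Rex, Eitan, Lorenzo. Dax's chain of managers is Ione, Lorenzo. The first manager that appears in both chains is Lorenzo.

Lorenzo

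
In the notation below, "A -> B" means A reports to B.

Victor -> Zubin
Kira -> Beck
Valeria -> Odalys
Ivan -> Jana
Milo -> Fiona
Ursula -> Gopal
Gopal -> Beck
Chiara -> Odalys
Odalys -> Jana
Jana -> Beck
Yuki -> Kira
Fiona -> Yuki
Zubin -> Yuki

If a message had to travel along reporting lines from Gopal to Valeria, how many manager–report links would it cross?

4

Gopal is 1 level below Beck, and Valeria is 3 levels below Beck (their lowest common manager). The shortest path runs up from Gopal to Beck and back down to Valeria: 1 + 3 = 4 links.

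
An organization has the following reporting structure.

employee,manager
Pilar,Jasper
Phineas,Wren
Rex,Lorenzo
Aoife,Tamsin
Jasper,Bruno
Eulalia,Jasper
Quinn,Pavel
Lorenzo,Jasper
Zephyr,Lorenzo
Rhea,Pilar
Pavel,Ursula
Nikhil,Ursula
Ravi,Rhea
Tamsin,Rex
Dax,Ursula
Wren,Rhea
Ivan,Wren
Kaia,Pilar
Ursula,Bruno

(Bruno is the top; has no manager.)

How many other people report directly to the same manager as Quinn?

0

Quinn reports to Pavel, and Pavel has no other direct reports. Quinn has 0 peers.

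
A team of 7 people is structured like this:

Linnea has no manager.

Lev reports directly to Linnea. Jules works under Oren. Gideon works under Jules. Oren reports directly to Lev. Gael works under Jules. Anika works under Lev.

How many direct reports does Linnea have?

Linnea directly manages Lev. That is 1 direct report.

1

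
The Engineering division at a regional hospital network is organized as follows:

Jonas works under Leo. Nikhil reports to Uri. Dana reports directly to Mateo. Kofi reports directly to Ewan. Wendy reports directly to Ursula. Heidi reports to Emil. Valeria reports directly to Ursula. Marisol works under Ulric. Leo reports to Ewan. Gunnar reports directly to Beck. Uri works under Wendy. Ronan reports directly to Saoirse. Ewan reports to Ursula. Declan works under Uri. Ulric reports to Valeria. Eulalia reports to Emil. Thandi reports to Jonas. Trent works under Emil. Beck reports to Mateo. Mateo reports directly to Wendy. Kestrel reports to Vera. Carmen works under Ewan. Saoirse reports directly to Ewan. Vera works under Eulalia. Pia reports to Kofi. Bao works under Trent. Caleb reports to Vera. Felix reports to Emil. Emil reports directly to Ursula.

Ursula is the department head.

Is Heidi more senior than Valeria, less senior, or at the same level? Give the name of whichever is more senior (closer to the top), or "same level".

Valeria

Heidi is 2 levels below Ursula; Valeria is 1. Valeria is higher.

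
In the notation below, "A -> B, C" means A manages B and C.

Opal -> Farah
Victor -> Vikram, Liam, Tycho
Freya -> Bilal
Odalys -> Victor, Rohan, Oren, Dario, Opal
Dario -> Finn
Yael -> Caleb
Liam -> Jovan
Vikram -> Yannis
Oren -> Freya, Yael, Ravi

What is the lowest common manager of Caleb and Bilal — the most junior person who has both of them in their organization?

Caleb's chain of managers is Yael, Oren, Odalys. Bilal's chain of managers is Freya, Oren, Odalys. The first manager that appears in both chains is Oren.

Oren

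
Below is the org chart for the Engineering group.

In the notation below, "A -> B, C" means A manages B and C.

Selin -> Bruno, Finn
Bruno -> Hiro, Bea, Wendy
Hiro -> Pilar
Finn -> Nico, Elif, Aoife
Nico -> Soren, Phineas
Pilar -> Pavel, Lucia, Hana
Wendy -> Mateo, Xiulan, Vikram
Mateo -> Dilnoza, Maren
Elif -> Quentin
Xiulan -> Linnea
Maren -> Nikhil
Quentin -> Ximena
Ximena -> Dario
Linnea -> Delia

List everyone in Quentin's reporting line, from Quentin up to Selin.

Quentin reports to Elif. Elif reports to Finn. Finn reports to Selin. Selin is at the top.

Quentin -> Elif -> Finn -> Selin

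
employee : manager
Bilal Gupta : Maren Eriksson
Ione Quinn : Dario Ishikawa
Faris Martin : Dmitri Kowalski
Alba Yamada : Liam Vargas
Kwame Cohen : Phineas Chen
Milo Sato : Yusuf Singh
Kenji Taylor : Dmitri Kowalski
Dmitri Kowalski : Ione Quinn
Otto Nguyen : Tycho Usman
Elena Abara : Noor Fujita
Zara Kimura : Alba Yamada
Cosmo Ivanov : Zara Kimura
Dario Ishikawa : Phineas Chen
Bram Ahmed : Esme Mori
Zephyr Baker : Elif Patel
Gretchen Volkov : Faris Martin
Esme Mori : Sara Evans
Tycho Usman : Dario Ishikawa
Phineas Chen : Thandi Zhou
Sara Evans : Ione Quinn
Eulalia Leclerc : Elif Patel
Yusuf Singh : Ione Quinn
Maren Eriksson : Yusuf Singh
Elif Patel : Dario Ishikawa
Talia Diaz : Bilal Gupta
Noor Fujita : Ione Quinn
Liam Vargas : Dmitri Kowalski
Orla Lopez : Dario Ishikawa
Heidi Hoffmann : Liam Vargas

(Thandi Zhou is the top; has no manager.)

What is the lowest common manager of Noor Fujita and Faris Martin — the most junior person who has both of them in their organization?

Noor Fujita's chain of managers is Ione Quinn, Dario Ishikawa, Phineas Chen, Thandi Zhou. Faris Martin's chain of managers is Dmitri Kowalski, Ione Quinn, Dario Ishikawa, Phineas Chen, Thandi Zhou. The first manager that appears in both chains is Ione Quinn.

Ione Quinn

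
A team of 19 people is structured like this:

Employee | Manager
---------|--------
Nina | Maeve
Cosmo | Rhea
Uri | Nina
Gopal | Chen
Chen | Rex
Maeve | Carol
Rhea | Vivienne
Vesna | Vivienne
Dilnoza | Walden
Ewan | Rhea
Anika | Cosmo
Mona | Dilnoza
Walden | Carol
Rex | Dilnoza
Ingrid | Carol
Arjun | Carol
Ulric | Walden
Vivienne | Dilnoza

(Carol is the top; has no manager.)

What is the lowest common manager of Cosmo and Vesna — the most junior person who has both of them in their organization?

Cosmo's chain of managers is Rhea, Vivienne, Dilnoza, Walden, Carol. Vesna's chain of managers is Vivienne, Dilnoza, Walden, Carol. The first manager that appears in both chains is Vivienne.

Vivienne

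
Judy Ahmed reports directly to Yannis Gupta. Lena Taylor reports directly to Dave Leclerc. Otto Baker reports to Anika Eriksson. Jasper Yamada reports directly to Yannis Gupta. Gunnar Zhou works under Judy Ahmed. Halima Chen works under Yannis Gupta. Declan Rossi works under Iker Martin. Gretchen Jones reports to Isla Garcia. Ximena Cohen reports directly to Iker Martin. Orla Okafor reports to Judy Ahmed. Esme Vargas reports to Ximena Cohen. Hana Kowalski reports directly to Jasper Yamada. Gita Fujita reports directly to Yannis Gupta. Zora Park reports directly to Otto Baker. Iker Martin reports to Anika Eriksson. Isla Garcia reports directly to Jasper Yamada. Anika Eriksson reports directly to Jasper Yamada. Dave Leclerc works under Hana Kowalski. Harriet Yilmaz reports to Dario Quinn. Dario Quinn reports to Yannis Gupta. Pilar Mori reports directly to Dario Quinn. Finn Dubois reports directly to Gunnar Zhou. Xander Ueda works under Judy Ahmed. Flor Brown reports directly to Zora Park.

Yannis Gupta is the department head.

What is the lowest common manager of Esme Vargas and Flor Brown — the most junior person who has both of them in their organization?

Anika Eriksson

Esme Vargas's chain of managers is Ximena Cohen, Iker Martin, Anika Eriksson, Jasper Yamada, Yannis Gupta. Flor Brown's chain of managers is Zora Park, Otto Baker, Anika Eriksson, Jasper Yamada, Yannis Gupta. The first manager that appears in both chains is Anika Eriksson.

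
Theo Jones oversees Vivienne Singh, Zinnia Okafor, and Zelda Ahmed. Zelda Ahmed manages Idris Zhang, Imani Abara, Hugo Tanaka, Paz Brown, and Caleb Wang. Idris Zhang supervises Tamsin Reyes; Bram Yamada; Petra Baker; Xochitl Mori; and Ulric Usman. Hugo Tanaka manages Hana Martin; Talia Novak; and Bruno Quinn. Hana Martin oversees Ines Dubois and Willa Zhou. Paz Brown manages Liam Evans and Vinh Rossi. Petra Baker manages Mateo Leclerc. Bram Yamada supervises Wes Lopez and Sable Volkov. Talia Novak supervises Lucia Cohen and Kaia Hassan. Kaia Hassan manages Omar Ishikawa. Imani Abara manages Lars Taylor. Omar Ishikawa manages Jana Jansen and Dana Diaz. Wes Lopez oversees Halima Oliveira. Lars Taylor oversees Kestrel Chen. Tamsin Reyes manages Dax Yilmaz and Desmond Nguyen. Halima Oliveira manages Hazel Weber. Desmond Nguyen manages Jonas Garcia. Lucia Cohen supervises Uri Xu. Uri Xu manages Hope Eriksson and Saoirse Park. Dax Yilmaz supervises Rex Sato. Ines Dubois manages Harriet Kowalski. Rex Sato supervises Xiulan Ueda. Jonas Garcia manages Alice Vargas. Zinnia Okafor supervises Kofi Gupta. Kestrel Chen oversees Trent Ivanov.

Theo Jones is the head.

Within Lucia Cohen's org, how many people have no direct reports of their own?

The people in Lucia Cohen's organization with no one reporting to them are Saoirse Park, Hope Eriksson. That is 2.

2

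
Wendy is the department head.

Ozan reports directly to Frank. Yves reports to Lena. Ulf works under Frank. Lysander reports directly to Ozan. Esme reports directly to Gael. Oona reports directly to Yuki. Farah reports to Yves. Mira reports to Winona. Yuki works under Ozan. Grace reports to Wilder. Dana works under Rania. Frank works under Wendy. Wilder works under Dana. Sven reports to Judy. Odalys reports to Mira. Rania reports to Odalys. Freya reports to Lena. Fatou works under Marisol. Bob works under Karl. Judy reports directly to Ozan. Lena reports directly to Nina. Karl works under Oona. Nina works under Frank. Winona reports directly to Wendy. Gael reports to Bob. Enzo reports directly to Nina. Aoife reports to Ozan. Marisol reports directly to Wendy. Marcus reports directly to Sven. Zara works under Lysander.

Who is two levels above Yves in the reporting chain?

Yves reports to Lena, and Lena reports to Nina. So Yves's skip-level manager is Nina.

Nina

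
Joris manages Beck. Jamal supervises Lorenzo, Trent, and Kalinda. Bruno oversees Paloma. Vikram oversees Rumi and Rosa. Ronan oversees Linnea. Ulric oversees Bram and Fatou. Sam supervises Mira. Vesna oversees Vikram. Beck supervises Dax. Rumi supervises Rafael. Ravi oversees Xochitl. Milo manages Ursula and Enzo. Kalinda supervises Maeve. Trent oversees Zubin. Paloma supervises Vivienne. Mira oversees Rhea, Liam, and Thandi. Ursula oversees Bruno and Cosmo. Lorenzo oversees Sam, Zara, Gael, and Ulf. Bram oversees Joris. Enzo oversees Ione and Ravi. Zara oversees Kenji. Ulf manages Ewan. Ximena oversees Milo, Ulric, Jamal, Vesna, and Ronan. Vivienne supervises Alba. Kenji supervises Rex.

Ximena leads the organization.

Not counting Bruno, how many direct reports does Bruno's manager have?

Bruno reports to Ursula. Ursula's other direct reports are Cosmo — 1 peer.

1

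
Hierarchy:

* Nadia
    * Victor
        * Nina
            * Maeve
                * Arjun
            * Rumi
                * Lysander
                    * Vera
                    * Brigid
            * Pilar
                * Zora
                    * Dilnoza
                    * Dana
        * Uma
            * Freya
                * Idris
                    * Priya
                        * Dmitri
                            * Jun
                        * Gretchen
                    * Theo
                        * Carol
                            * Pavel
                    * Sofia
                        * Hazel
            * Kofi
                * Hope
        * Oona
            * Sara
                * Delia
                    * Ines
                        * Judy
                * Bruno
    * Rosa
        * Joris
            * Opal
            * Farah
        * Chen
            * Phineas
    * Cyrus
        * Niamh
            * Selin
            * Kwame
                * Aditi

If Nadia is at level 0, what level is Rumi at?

Chain from Rumi up to Nadia: Rumi → Nina → Victor → Nadia. That is 3 steps up, so Rumi is 3 levels below Nadia.

3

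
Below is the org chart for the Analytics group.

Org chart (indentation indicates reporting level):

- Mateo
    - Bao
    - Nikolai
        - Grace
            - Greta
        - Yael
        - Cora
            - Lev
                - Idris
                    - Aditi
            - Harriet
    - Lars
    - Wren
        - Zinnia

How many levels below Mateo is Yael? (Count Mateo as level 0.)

Chain from Yael up to Mateo: Yael → Nikolai → Mateo. That is 2 steps up, so Yael is 2 levels below Mateo.

2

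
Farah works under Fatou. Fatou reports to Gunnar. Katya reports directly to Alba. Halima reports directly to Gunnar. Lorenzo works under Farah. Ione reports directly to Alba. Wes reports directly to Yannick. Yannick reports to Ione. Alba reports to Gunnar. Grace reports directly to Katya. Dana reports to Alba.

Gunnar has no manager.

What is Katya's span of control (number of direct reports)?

1

Katya directly manages Grace. That is 1 direct report.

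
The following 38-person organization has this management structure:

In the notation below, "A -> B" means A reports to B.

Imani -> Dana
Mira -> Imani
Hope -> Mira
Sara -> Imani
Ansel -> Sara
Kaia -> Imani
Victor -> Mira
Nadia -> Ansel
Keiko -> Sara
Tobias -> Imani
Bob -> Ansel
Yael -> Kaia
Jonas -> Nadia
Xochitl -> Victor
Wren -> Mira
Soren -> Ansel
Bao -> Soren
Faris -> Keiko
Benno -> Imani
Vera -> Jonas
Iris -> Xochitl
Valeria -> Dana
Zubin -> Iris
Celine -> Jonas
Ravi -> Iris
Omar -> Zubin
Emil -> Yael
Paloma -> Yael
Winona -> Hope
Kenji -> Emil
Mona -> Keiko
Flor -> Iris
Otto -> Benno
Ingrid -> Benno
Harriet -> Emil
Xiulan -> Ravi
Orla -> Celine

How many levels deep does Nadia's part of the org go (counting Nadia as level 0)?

The longest chain under Nadia runs Nadia → Jonas → Celine → Orla, which is 3 levels below Nadia.

3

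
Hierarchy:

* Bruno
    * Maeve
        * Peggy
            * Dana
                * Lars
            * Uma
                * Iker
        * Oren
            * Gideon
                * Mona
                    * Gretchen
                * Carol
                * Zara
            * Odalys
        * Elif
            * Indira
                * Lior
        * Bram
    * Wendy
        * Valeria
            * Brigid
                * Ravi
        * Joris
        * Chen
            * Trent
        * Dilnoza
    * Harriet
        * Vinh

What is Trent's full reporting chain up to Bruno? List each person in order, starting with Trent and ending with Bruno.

Trent reports to Chen. Chen reports to Wendy. Wendy reports to Bruno. Bruno is at the top.

Trent -> Chen -> Wendy -> Bruno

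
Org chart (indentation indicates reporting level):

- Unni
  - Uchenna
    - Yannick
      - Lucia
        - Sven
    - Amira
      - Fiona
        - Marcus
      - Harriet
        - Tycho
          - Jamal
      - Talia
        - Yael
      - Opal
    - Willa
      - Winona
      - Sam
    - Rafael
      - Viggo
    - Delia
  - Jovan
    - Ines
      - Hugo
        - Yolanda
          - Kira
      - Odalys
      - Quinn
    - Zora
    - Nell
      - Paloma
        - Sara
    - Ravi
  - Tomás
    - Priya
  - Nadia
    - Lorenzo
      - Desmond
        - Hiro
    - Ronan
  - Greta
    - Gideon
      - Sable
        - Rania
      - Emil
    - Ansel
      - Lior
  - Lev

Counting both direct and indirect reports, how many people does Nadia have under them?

4

Nadia directly manages Lorenzo, Ronan. Under Lorenzo: Desmond, Hiro (2). Ronan has no reports. So Nadia's organization is 2 direct reports plus everyone under them: 3 + 1 = 4.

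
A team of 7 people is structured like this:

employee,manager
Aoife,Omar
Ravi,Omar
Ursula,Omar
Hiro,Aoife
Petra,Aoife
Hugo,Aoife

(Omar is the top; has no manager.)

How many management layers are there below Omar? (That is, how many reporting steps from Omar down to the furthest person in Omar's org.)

The longest chain under Omar runs Omar → Aoife → Hugo, which is 2 levels below Omar.

2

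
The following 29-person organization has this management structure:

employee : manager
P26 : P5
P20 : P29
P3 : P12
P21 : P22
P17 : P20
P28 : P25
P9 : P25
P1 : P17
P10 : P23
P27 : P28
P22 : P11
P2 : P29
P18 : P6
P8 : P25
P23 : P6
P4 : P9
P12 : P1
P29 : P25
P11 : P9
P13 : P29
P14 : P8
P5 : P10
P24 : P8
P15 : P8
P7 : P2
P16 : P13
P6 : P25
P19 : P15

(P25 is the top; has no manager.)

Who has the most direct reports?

P25

Direct-report counts: P25 has 5; P29 has 3; P13 has 1; P2 has 1; P20 has 1; P17 has 1; P1 has 1; P12 has 1; P8 has 3; P15 has 1; P9 has 2; P11 has 1; P22 has 1; P28 has 1; P6 has 2; P23 has 1; P10 has 1; P5 has 1. The largest is 5, held by P25.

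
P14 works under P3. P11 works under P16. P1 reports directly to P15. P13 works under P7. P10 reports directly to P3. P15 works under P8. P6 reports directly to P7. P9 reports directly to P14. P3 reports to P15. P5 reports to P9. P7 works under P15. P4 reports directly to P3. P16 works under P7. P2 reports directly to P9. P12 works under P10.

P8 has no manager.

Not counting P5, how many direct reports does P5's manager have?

1

P5 reports to P9. P9's other direct reports are P2 — 1 peer.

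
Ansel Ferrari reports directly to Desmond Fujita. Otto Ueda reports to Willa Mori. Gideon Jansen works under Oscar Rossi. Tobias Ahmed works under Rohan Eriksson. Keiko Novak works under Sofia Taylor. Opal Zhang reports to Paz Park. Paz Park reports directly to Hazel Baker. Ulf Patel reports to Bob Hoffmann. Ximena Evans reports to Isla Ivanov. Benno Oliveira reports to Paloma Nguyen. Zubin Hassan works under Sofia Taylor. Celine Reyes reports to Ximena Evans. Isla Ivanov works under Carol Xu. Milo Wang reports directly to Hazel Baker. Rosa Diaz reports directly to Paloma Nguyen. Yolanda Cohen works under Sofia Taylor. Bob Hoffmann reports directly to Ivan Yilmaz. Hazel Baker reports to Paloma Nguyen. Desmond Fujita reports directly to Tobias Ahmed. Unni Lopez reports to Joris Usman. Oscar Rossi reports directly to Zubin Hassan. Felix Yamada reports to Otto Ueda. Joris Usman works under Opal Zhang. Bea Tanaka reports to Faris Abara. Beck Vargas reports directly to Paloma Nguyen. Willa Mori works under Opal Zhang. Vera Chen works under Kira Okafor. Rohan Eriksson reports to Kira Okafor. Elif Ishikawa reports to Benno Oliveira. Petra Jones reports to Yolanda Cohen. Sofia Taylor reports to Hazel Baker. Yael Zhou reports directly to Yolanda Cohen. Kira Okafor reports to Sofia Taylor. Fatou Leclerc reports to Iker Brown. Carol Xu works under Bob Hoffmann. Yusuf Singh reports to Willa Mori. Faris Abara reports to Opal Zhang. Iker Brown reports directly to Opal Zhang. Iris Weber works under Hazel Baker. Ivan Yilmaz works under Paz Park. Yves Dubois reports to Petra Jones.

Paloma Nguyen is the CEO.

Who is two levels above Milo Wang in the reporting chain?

Milo Wang reports to Hazel Baker, and Hazel Baker reports to Paloma Nguyen. So Milo Wang's skip-level manager is Paloma Nguyen.

Paloma Nguyen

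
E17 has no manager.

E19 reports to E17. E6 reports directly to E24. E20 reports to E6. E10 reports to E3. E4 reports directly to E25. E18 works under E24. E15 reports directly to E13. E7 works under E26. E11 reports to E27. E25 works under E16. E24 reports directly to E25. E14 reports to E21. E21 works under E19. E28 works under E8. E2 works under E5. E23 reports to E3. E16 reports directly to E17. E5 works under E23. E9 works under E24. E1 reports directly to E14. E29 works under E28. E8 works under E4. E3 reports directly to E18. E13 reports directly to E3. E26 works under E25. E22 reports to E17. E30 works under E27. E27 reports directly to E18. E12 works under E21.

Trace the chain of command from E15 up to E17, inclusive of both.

E15 reports to E13. E13 reports to E3. E3 reports to E18. E18 reports to E24. E24 reports to E25. E25 reports to E16. E16 reports to E17. E17 is at the top.

E15 -> E13 -> E3 -> E18 -> E24 -> E25 -> E16 -> E17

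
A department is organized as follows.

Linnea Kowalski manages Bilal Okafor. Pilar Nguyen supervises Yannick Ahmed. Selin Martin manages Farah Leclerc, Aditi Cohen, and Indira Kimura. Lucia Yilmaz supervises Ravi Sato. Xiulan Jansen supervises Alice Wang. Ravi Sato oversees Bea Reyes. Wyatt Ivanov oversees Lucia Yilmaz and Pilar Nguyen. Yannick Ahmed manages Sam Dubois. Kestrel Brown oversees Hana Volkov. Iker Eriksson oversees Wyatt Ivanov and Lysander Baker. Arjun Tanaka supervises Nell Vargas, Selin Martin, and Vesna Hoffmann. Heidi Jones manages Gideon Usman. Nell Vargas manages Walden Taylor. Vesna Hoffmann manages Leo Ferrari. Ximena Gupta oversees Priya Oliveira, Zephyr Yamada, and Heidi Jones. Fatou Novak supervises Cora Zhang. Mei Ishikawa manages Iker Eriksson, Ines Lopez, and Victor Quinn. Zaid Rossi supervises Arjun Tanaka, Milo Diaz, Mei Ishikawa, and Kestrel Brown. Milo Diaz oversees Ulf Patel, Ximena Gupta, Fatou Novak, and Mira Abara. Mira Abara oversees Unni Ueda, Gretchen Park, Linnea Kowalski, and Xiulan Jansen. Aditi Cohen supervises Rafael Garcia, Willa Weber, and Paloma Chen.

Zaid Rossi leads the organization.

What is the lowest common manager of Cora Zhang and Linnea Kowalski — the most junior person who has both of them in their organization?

Cora Zhang's chain of managers is Fatou Novak, Milo Diaz, Zaid Rossi. Linnea Kowalski's chain of managers is Mira Abara, Milo Diaz, Zaid Rossi. The first manager that appears in both chains is Milo Diaz.

Milo Diaz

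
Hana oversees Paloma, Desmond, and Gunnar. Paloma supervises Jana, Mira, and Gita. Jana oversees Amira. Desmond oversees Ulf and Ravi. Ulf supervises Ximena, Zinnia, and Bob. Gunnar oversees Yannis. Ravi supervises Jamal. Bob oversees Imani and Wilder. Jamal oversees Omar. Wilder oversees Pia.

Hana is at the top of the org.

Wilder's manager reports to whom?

Wilder reports to Bob, and Bob reports to Ulf. So Wilder's skip-level manager is Ulf.

Ulf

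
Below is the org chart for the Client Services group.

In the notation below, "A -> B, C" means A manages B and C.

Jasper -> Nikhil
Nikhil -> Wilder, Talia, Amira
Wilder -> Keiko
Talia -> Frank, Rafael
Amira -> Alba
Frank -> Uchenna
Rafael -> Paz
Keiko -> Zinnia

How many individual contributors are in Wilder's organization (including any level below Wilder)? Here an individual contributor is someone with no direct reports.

The only person in Wilder's organization with no one reporting to them is Zinnia. That is 1.

1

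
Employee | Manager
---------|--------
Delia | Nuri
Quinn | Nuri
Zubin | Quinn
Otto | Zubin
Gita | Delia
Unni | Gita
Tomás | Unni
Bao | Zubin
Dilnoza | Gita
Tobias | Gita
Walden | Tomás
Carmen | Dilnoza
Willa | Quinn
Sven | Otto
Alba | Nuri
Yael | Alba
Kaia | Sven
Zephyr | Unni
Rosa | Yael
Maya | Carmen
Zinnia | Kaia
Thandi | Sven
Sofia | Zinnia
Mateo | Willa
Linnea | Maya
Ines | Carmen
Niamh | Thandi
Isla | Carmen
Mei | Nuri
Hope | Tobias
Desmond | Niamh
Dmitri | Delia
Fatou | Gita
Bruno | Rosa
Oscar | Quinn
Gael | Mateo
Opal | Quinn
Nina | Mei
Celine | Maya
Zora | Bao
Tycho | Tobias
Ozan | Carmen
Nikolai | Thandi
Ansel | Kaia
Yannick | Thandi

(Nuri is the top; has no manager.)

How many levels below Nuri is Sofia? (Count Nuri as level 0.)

Chain from Sofia up to Nuri: Sofia → Zinnia → Kaia → Sven → Otto → Zubin → Quinn → Nuri. That is 7 steps up, so Sofia is 7 levels below Nuri.

7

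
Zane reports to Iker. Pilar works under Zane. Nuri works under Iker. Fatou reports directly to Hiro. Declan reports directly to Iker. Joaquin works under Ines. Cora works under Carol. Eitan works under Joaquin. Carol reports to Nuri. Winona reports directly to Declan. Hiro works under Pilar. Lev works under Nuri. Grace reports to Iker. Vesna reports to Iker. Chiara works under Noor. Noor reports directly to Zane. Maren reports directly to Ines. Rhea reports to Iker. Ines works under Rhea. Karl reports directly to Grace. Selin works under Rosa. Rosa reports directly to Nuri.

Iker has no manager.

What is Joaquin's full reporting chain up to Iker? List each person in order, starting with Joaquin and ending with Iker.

Joaquin reports to Ines. Ines reports to Rhea. Rhea reports to Iker. Iker is at the top.

Joaquin -> Ines -> Rhea -> Iker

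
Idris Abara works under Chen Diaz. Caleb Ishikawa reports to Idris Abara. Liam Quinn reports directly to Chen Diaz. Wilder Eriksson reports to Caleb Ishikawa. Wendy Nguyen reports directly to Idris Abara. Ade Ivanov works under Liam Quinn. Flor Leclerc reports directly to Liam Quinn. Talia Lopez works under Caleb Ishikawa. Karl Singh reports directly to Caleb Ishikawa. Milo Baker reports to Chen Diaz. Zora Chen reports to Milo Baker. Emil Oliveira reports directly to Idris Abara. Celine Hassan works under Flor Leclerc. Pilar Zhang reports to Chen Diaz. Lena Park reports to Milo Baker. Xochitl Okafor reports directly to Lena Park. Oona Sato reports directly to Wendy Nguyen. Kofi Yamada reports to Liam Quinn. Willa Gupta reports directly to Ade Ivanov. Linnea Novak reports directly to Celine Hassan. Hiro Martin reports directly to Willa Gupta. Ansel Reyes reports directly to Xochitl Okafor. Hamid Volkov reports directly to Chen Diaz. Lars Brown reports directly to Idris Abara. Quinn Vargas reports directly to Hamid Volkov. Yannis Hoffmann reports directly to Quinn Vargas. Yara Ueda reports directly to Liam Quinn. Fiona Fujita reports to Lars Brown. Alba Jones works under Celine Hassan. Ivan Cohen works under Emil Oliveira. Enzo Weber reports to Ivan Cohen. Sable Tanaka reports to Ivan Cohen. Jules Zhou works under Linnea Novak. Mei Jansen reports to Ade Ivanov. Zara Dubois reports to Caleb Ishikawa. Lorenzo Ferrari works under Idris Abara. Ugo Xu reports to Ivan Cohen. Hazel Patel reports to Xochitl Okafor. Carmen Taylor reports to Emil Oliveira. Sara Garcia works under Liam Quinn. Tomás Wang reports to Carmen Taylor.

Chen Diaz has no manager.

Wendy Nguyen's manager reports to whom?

Wendy Nguyen reports to Idris Abara, and Idris Abara reports to Chen Diaz. So Wendy Nguyen's skip-level manager is Chen Diaz.

Chen Diaz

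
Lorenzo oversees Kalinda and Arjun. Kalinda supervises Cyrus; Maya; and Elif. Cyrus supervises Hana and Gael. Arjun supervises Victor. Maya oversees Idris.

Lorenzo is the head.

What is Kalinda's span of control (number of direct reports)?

Kalinda directly manages Cyrus, Elif, Maya. That is 3 direct reports.

3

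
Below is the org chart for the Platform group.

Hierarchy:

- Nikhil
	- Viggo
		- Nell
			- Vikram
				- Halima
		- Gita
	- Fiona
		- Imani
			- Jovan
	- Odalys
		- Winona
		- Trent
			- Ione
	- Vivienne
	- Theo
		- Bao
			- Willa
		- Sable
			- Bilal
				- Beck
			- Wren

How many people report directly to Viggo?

Viggo directly manages Nell, Gita. That is 2 direct reports.

2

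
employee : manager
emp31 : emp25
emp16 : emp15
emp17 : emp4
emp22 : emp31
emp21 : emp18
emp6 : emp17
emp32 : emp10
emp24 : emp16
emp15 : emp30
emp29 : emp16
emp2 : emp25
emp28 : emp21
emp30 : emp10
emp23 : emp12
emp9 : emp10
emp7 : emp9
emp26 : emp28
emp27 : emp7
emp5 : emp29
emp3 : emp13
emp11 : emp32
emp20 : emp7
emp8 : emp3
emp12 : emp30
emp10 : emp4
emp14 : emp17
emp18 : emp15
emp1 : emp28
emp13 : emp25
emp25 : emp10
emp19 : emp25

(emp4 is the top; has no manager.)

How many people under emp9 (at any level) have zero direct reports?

2

The people in emp9's organization with no one reporting to them are emp20, emp27. That is 2.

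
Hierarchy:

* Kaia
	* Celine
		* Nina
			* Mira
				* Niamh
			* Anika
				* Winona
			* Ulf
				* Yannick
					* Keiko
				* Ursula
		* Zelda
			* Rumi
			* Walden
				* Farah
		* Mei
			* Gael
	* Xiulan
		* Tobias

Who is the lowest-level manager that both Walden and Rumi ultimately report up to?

Zelda

Walden's chain of managers is Zelda, Celine, Kaia. Rumi's chain of managers is Zelda, Celine, Kaia. The first manager that appears in both chains is Zelda.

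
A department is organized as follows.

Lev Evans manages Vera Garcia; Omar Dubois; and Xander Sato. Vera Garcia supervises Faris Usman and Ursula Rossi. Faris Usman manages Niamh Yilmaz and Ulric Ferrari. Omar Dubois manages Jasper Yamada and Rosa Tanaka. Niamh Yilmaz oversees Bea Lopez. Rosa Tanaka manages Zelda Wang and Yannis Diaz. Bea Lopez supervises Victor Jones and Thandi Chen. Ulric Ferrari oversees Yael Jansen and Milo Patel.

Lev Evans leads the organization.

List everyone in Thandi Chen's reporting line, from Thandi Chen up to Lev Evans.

Thandi Chen -> Bea Lopez -> Niamh Yilmaz -> Faris Usman -> Vera Garcia -> Lev Evans

Thandi Chen reports to Bea Lopez. Bea Lopez reports to Niamh Yilmaz. Niamh Yilmaz reports to Faris Usman. Faris Usman reports to Vera Garcia. Vera Garcia reports to Lev Evans. Lev Evans is at the top.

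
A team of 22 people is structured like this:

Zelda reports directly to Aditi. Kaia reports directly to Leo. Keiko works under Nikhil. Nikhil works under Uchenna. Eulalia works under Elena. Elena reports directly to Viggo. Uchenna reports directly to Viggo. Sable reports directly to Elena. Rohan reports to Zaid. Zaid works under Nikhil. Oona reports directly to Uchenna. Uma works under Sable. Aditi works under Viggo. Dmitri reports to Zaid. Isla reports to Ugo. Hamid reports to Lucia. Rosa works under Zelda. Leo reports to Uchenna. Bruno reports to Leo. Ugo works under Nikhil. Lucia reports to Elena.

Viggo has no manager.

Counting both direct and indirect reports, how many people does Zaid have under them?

2

Zaid directly manages Dmitri, Rohan. Dmitri has no reports. Rohan has no reports. So Zaid's organization is 2 direct reports plus everyone under them: 1 + 1 = 2.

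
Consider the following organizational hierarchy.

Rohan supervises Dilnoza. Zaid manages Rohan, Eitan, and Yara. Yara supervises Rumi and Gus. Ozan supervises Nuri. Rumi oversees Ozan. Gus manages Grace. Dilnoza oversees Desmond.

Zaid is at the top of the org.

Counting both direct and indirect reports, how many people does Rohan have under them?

Rohan directly manages Dilnoza. Under Dilnoza: Desmond (1). That's 2 in total.

2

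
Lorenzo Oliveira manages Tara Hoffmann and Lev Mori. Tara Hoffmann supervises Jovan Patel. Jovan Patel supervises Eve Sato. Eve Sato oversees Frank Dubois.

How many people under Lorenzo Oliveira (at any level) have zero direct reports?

2

The people in Lorenzo Oliveira's organization with no one reporting to them are Lev Mori, Frank Dubois. That is 2.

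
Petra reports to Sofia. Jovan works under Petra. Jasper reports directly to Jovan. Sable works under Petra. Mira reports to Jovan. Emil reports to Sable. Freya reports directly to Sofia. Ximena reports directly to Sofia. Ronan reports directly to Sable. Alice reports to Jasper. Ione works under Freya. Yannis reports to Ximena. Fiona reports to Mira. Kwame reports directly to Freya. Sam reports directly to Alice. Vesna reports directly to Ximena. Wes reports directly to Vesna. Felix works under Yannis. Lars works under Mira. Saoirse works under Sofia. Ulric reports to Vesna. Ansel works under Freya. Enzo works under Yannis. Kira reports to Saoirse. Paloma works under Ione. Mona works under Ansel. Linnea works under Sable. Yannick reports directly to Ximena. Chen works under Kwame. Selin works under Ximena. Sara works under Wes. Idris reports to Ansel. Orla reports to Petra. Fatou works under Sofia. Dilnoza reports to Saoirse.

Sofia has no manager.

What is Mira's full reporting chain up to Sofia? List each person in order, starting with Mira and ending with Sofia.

Mira reports to Jovan. Jovan reports to Petra. Petra reports to Sofia. Sofia is at the top.

Mira -> Jovan -> Petra -> Sofia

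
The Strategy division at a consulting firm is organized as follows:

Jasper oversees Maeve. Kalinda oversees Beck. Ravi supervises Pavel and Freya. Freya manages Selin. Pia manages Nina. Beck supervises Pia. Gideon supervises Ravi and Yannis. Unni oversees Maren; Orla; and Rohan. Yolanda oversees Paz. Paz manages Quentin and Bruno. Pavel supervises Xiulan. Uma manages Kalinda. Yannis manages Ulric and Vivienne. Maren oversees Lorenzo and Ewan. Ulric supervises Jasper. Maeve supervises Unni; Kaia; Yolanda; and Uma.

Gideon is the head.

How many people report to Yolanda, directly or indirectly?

Yolanda directly manages Paz. Under Paz: Bruno, Quentin (2). That's 3 in total.

3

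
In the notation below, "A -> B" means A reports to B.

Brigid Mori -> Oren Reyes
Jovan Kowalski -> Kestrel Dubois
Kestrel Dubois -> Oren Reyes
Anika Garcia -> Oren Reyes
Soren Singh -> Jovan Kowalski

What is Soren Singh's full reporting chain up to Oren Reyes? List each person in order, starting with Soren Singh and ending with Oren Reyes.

Soren Singh -> Jovan Kowalski -> Kestrel Dubois -> Oren Reyes

Soren Singh reports to Jovan Kowalski. Jovan Kowalski reports to Kestrel Dubois. Kestrel Dubois reports to Oren Reyes. Oren Reyes is at the top.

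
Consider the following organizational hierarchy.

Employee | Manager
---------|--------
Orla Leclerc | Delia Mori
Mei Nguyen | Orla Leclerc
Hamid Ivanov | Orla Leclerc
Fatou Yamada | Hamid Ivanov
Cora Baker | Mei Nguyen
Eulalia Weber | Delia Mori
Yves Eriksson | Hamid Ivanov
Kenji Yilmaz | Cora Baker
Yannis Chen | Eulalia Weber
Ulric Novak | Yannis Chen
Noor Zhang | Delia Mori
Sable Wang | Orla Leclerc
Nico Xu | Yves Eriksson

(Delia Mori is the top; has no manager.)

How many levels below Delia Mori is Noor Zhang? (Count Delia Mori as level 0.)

1

Chain from Noor Zhang up to Delia Mori: Noor Zhang → Delia Mori. That is 1 step up, so Noor Zhang is 1 level below Delia Mori.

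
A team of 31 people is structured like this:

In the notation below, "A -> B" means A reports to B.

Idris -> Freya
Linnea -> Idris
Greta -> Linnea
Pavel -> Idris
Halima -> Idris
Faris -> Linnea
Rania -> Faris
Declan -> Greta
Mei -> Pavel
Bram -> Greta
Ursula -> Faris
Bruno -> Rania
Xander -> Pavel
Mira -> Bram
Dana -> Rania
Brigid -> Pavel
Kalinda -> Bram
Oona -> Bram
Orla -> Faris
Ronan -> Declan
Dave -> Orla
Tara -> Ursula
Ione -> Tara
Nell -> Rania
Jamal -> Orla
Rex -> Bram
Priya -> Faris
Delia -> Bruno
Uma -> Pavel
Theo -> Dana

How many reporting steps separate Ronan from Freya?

5

Chain from Ronan up to Freya: Ronan → Declan → Greta → Linnea → Idris → Freya. That is 5 steps up, so Ronan is 5 levels below Freya.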